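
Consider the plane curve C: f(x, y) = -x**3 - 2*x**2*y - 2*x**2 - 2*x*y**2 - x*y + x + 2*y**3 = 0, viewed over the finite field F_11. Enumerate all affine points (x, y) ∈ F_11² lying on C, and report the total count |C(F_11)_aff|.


Affine F_11-points: {(0, 0), (1, 2), (4, 8), (4, 10), (8, 9), (10, 4)}; count = 6.

For each of the 121 pairs (x, y) ∈ F_11², evaluate f(x, y) mod 11. Record the zeros.
  x = 0: [0↦0, 1↦2, 2↦5, 3↦10, 4↦7, 5↦8, 6↦3, 7↦4, 8↦1, 9↦6, 10↦9]  zeros at y ∈ {0}
  x = 1: [0↦9, 1↦6, 2↦0, 3↦3, 4↦5, 5↦7, 6↦10, 7↦4, 8↦1, 9↦2, 10↦8]  zeros at y ∈ {2}
  x = 2: [0↦8, 1↦7, 2↦10, 3↦7, 4↦10, 5↦9, 6↦5, 7↦10, 8↦3, 9↦7, 10↦1]  zeros at y ∈ ∅
  x = 3: [0↦2, 1↦10, 2↦7, 3↦5, 4↦5, 5↦8, 6↦4, 7↦5, 8↦1, 9↦4, 10↦4]  zeros at y ∈ ∅
  x = 4: [0↦7, 1↦9, 2↦7, 3↦2, 4↦6, 5↦9, 6↦1, 7↦5, 8↦0, 9↦9, 10↦0]  zeros at y ∈ {8, 10}
  x = 5: [0↦6, 1↦9, 2↦4, 3↦3, 4↦7, 5↦6, 6↦1, 7↦4, 8↦5, 9↦5, 10↦5]  zeros at y ∈ ∅
  x = 6: [0↦4, 1↦4, 2↦3, 3↦2, 4↦2, 5↦4, 6↦9, 7↦7, 8↦10, 9↦8, 10↦2]  zeros at y ∈ ∅
  x = 7: [0↦6, 1↦10, 2↦9, 3↦4, 4↦7, 5↦8, 6↦8, 7↦8, 8↦9, 9↦1, 10↦7]  zeros at y ∈ ∅
  x = 8: [0↦6, 1↦10, 2↦5, 3↦3, 4↦5, 5↦1, 6↦3, 7↦1, 8↦7, 9↦0, 10↦3]  zeros at y ∈ {9}
  x = 9: [0↦9, 1↦9, 2↦7, 3↦4, 4↦1, 5↦10, 6↦10, 7↦2, 8↦9, 9↦10, 10↦6]  zeros at y ∈ ∅
  x = 10: [0↦9, 1↦1, 2↦9, 3↦1, 4↦0, 5↦7, 6↦1, 7↦5, 8↦9, 9↦3, 10↦10]  zeros at y ∈ {4}
Collecting zeros: affine points = {(0, 0), (1, 2), (4, 8), (4, 10), (8, 9), (10, 4)}.
Total count |C(F_11)_aff| = 6.


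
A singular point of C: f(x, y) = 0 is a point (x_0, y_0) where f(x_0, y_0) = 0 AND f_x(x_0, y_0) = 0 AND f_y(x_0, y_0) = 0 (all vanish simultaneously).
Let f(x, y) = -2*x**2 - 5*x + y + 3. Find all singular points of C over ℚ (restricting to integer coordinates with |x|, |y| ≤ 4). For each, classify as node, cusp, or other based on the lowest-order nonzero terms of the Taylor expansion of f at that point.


No singular points in the scanned grid; C is smooth there.

Compute partial derivatives:
  f_x = -4*x - 5.
  f_y = 1.
f_y = 1 is a nonzero constant, so f_y never vanishes: no point (x, y) can satisfy f = f_x = f_y = 0. In particular no (x, y) ∈ {−4, ..., 4}² is singular; the curve is smooth.


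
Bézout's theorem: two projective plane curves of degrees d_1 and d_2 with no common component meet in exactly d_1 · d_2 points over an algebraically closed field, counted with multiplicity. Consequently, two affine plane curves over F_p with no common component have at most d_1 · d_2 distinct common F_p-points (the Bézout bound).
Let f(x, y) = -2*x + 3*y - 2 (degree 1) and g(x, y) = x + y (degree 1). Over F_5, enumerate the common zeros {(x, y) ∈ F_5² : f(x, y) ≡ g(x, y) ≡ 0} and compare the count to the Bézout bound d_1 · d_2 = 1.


Common zeros: ∅; count = 0; Bézout bound = 1.

deg(f) = 1, deg(g) = 1, so Bézout bound = 1.
Scan x ∈ F_5. For each x, list the y ∈ F_5 with f(x, y) ≡ 0 and those with g(x, y) ≡ 0 (mod 5); the common zeros in that column are the intersection.
  x = 0: f ≡ 0 at y ∈ {4}; g ≡ 0 at y ∈ {0}; common: ∅.
  x = 1: f ≡ 0 at y ∈ {3}; g ≡ 0 at y ∈ {4}; common: ∅.
  x = 2: f ≡ 0 at y ∈ {2}; g ≡ 0 at y ∈ {3}; common: ∅.
  x = 3: f ≡ 0 at y ∈ {1}; g ≡ 0 at y ∈ {2}; common: ∅.
  x = 4: f ≡ 0 at y ∈ {0}; g ≡ 0 at y ∈ {1}; common: ∅.
Collecting: common zeros = ∅, so the count is 0.
Comparison with the Bézout bound: 0 ≤ 1 = deg(f)·deg(g), as expected for curves with no common component (the affine F_5-count falls short of the bound because intersections may lie at infinity, over extension fields, or carry multiplicity).


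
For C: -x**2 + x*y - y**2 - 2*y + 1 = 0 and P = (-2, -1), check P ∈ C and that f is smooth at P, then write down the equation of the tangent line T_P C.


Tangent line at P: 3*x - 2*y + 4 = 0.

Step 1: f(-2, -1) = 0, so P lies on C.
Step 2: partial derivatives
  f_x(x, y) = -2*x + y, f_y(x, y) = x - 2*y - 2.
  f_x(P) = 3, f_y(P) = -2 (gradient nonzero, so P is smooth).
Step 3: tangent line at P: 3·(x − -2) + -2·(y − -1) = 0.
Expanding: 3*x - 2*y + 4 = 0.


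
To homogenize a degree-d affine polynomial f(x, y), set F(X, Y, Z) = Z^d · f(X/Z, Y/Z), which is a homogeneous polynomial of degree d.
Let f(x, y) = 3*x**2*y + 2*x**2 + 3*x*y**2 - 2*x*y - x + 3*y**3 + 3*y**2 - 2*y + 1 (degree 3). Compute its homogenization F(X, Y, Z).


F(X, Y, Z) = 3*X**2*Y + 2*X**2*Z + 3*X*Y**2 - 2*X*Y*Z - X*Z**2 + 3*Y**3 + 3*Y**2*Z - 2*Y*Z**2 + Z**3

deg(f) = 3.
Substitute x = X/Z, y = Y/Z into f, then multiply by Z^3.
  monomial 3·x^2·y^1 ↦ 3·X^2·Y^1·Z^0.
  monomial 2·x^2·y^0 ↦ 2·X^2·Y^0·Z^1.
  monomial 3·x^1·y^2 ↦ 3·X^1·Y^2·Z^0.
  monomial -2·x^1·y^1 ↦ -2·X^1·Y^1·Z^1.
  monomial -1·x^1·y^0 ↦ -1·X^1·Y^0·Z^2.
  monomial 3·x^0·y^3 ↦ 3·X^0·Y^3·Z^0.
  monomial 3·x^0·y^2 ↦ 3·X^0·Y^2·Z^1.
  monomial -2·x^0·y^1 ↦ -2·X^0·Y^1·Z^2.
  monomial 1·x^0·y^0 ↦ 1·X^0·Y^0·Z^3.
Collecting: F(X, Y, Z) = 3*X**2*Y + 2*X**2*Z + 3*X*Y**2 - 2*X*Y*Z - X*Z**2 + 3*Y**3 + 3*Y**2*Z - 2*Y*Z**2 + Z**3.


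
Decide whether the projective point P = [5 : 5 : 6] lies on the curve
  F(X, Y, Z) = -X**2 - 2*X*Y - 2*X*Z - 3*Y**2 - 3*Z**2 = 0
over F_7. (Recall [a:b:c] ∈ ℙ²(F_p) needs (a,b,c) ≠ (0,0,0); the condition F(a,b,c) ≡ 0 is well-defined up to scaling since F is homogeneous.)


F(5,5,6) ≡ 4 (mod 7); P is NOT on the curve.

Evaluate F(5, 5, 6) term-by-term (mod 7).
  -X**2 ↦ -1·25·1·1 = -25
  -2*X*Y ↦ -2·5·5·1 = -50
  -2*X*Z ↦ -2·5·1·6 = -60
  -3*Y**2 ↦ -3·1·25·1 = -75
  -3*Z**2 ↦ -3·1·1·36 = -108
Sum: F(5, 5, 6) = (-25) + (-50) + (-60) + (-75) + (-108) = -318.
Reducing mod 7: -318 ≡ 4 (mod 7).
Since F(a, b, c) ≡ 4 ≠ 0 (mod 7), P does NOT lie on the curve.


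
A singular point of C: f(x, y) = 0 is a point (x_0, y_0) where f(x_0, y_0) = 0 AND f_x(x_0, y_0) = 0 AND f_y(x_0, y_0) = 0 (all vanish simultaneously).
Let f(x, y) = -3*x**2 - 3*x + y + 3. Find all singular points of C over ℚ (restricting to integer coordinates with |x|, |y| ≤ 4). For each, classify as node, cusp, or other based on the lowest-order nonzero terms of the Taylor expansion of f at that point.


No singular points in the scanned grid; C is smooth there.

Compute partial derivatives:
  f_x = -6*x - 3.
  f_y = 1.
f_y = 1 is a nonzero constant, so f_y never vanishes: no point (x, y) can satisfy f = f_x = f_y = 0. In particular no (x, y) ∈ {−4, ..., 4}² is singular; the curve is smooth.


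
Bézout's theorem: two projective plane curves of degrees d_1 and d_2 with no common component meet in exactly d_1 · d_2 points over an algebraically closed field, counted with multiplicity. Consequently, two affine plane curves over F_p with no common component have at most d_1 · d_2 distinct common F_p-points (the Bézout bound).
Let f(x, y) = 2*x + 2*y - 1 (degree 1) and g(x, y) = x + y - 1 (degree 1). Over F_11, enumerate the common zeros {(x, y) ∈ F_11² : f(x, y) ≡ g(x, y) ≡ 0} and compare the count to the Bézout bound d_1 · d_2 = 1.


Common zeros: ∅; count = 0; Bézout bound = 1.

deg(f) = 1, deg(g) = 1, so Bézout bound = 1.
Scan x ∈ F_11. For each x, list the y ∈ F_11 with f(x, y) ≡ 0 and those with g(x, y) ≡ 0 (mod 11); the common zeros in that column are the intersection.
  x = 0: f ≡ 0 at y ∈ {6}; g ≡ 0 at y ∈ {1}; common: ∅.
  x = 1: f ≡ 0 at y ∈ {5}; g ≡ 0 at y ∈ {0}; common: ∅.
  x = 2: f ≡ 0 at y ∈ {4}; g ≡ 0 at y ∈ {10}; common: ∅.
  x = 3: f ≡ 0 at y ∈ {3}; g ≡ 0 at y ∈ {9}; common: ∅.
  x = 4: f ≡ 0 at y ∈ {2}; g ≡ 0 at y ∈ {8}; common: ∅.
  x = 5: f ≡ 0 at y ∈ {1}; g ≡ 0 at y ∈ {7}; common: ∅.
  x = 6: f ≡ 0 at y ∈ {0}; g ≡ 0 at y ∈ {6}; common: ∅.
  x = 7: f ≡ 0 at y ∈ {10}; g ≡ 0 at y ∈ {5}; common: ∅.
  x = 8: f ≡ 0 at y ∈ {9}; g ≡ 0 at y ∈ {4}; common: ∅.
  x = 9: f ≡ 0 at y ∈ {8}; g ≡ 0 at y ∈ {3}; common: ∅.
  x = 10: f ≡ 0 at y ∈ {7}; g ≡ 0 at y ∈ {2}; common: ∅.
Collecting: common zeros = ∅, so the count is 0.
Comparison with the Bézout bound: 0 ≤ 1 = deg(f)·deg(g), as expected for curves with no common component (the affine F_11-count falls short of the bound because intersections may lie at infinity, over extension fields, or carry multiplicity).


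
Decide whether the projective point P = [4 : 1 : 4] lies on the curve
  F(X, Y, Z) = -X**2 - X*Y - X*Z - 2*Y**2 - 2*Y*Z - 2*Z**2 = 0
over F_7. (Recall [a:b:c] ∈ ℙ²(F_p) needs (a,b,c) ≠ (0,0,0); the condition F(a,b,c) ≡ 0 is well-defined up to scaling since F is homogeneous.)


F(4,1,4) ≡ 6 (mod 7); P is NOT on the curve.

Evaluate F(4, 1, 4) term-by-term (mod 7).
  -X**2 ↦ -1·16·1·1 = -16
  -X*Y ↦ -1·4·1·1 = -4
  -X*Z ↦ -1·4·1·4 = -16
  -2*Y**2 ↦ -2·1·1·1 = -2
  -2*Y*Z ↦ -2·1·1·4 = -8
  -2*Z**2 ↦ -2·1·1·16 = -32
Sum: F(4, 1, 4) = (-16) + (-4) + (-16) + (-2) + (-8) + (-32) = -78.
Reducing mod 7: -78 ≡ 6 (mod 7).
Since F(a, b, c) ≡ 6 ≠ 0 (mod 7), P does NOT lie on the curve.


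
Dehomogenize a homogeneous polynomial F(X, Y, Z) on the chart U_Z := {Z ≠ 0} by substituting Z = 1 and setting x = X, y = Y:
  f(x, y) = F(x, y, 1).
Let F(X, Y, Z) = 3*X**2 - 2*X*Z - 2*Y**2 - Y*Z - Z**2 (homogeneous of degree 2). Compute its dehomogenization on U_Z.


f(x, y) = 3*x**2 - 2*x - 2*y**2 - y - 1

On U_Z we set Z = 1. Each monomial c·X^i·Y^j·Z^k in F becomes c·x^i·y^j·1^k = c·x^i·y^j.
Substituting Z = 1: F(X, Y, 1) = 3*x**2 - 2*x - 2*y**2 - y - 1.
Note: deg(f) ≤ deg(F) = 2; strict inequality happens when F is divisible by Z (lost terms).


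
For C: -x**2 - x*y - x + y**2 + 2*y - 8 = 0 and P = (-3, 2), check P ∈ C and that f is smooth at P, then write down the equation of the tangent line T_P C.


Tangent line at P: 3*x + 9*y - 9 = 0.

Step 1: f(-3, 2) = 0, so P lies on C.
Step 2: partial derivatives
  f_x(x, y) = -2*x - y - 1, f_y(x, y) = -x + 2*y + 2.
  f_x(P) = 3, f_y(P) = 9 (gradient nonzero, so P is smooth).
Step 3: tangent line at P: 3·(x − -3) + 9·(y − 2) = 0.
Expanding: 3*x + 9*y - 9 = 0.


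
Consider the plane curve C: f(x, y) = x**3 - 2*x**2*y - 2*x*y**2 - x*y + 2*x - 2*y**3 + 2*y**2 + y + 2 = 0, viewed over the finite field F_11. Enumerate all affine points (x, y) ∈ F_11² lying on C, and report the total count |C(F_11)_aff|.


Affine F_11-points: {(0, 6), (1, 3), (2, 8), (5, 5), (6, 7), (8, 3), (9, 1)}; count = 7.

For each of the 121 pairs (x, y) ∈ F_11², evaluate f(x, y) mod 11. Record the zeros.
  x = 0: [0↦2, 1↦3, 2↦7, 3↦2, 4↦9, 5↦5, 6↦0, 7↦4, 8↦5, 9↦2, 10↦5]  zeros at y ∈ {6}
  x = 1: [0↦5, 1↦1, 2↦7, 3↦0, 4↦1, 5↦9, 6↦1, 7↦9, 8↦10, 9↦3, 10↦9]  zeros at y ∈ {3}
  x = 2: [0↦3, 1↦1, 2↦5, 3↦3, 4↦5, 5↦10, 6↦6, 7↦3, 8↦0, 9↦7, 10↦1]  zeros at y ∈ {8}
  x = 3: [0↦2, 1↦9, 2↦7, 3↦6, 4↦5, 5↦3, 6↦10, 7↦3, 8↦3, 9↦9, 10↦9]  zeros at y ∈ ∅
  x = 4: [0↦8, 1↦9, 2↦8, 3↦4, 4↦7, 5↦5, 6↦8, 7↦4, 8↦3, 9↦4, 10↦6]  zeros at y ∈ ∅
  x = 5: [0↦5, 1↦7, 2↦3, 3↦3, 4↦6, 5↦0, 6↦6, 7↦1, 8↦6, 9↦9, 10↦9]  zeros at y ∈ {5}
  x = 6: [0↦10, 1↦9, 2↦9, 3↦9, 4↦8, 5↦5, 6↦10, 7↦0, 8↦7, 9↦8, 10↦2]  zeros at y ∈ {7}
  x = 7: [0↦7, 1↦10, 2↦10, 3↦6, 4↦8, 5↦4, 6↦4, 7↦7, 8↦1, 9↦7, 10↦2]  zeros at y ∈ ∅
  x = 8: [0↦2, 1↦5, 2↦1, 3↦0, 4↦1, 5↦3, 6↦5, 7↦6, 8↦5, 9↦1, 10↦4]  zeros at y ∈ {3}
  x = 9: [0↦1, 1↦0, 2↦10, 3↦8, 4↦4, 5↦8, 6↦8, 7↦3, 8↦3, 9↦7, 10↦3]  zeros at y ∈ {1}
  x = 10: [0↦10, 1↦1, 2↦10, 3↦3, 4↦1, 5↦3, 6↦8, 7↦4, 8↦1, 9↦9, 10↦5]  zeros at y ∈ ∅
Collecting zeros: affine points = {(0, 6), (1, 3), (2, 8), (5, 5), (6, 7), (8, 3), (9, 1)}.
Total count |C(F_11)_aff| = 7.


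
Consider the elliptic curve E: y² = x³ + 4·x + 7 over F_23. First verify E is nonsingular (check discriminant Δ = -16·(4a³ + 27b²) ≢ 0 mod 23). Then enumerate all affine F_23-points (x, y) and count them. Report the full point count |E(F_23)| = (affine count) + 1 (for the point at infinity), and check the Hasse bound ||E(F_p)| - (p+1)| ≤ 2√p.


Affine points = {(1, 9), (1, 14), (2, 0), (3, 0), (4, 8), (4, 15), (9, 6), (9, 17), (10, 9), (10, 14), (11, 5), (11, 18), (12, 9), (12, 14), (13, 5), (13, 18), (14, 1), (14, 22), (16, 2), (16, 21), (18, 0), (22, 5), (22, 18)}; affine count = 23; |E(F_23)| = 24.

Discriminant check: Δ ∝ 4a³ + 27b² = 4·4³ + 27·7² = 4·64 + 27·49 ≡ 15 (mod 23). Nonzero ⇒ E is nonsingular.
For each x ∈ F_23, compute rhs = x³ + 4·x + 7 mod 23, then count y ∈ F_23 with y² ≡ rhs.
  x = 0: rhs = 7, matching y values: none (0 points).
  x = 1: rhs = 12, matching y values: 9, 14 (2 points).
  x = 2: rhs = 0, matching y values: 0 (1 points).
  x = 3: rhs = 0, matching y values: 0 (1 points).
  x = 4: rhs = 18, matching y values: 8, 15 (2 points).
  x = 5: rhs = 14, matching y values: none (0 points).
  x = 6: rhs = 17, matching y values: none (0 points).
  x = 7: rhs = 10, matching y values: none (0 points).
  x = 8: rhs = 22, matching y values: none (0 points).
  x = 9: rhs = 13, matching y values: 6, 17 (2 points).
  x = 10: rhs = 12, matching y values: 9, 14 (2 points).
  x = 11: rhs = 2, matching y values: 5, 18 (2 points).
  x = 12: rhs = 12, matching y values: 9, 14 (2 points).
  x = 13: rhs = 2, matching y values: 5, 18 (2 points).
  x = 14: rhs = 1, matching y values: 1, 22 (2 points).
  x = 15: rhs = 15, matching y values: none (0 points).
  x = 16: rhs = 4, matching y values: 2, 21 (2 points).
  x = 17: rhs = 20, matching y values: none (0 points).
  x = 18: rhs = 0, matching y values: 0 (1 points).
  x = 19: rhs = 19, matching y values: none (0 points).
  x = 20: rhs = 14, matching y values: none (0 points).
  x = 21: rhs = 14, matching y values: none (0 points).
  x = 22: rhs = 2, matching y values: 5, 18 (2 points).
Total affine count: 23.
Full point count |E(F_23)| = 23 + 1 = 24.
Hasse bound: |24 − (23+1)| = |0| = 0 ≤ 2√23 ≈ 9.5917 ✓.


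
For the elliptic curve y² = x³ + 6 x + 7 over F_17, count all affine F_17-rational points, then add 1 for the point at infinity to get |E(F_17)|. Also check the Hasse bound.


Affine points = {(3, 1), (3, 16), (5, 3), (5, 14), (6, 2), (6, 15), (7, 1), (7, 16), (9, 5), (9, 12), (10, 8), (10, 9), (13, 2), (13, 15), (14, 8), (14, 9), (15, 2), (15, 15), (16, 0)}; affine count = 19; |E(F_17)| = 20.

Discriminant check: Δ ∝ 4a³ + 27b² = 4·6³ + 27·7² = 4·216 + 27·49 ≡ 11 (mod 17). Nonzero ⇒ E is nonsingular.
For each x ∈ F_17, compute rhs = x³ + 6·x + 7 mod 17, then count y ∈ F_17 with y² ≡ rhs.
  x = 0: rhs = 7, matching y values: none (0 points).
  x = 1: rhs = 14, matching y values: none (0 points).
  x = 2: rhs = 10, matching y values: none (0 points).
  x = 3: rhs = 1, matching y values: 1, 16 (2 points).
  x = 4: rhs = 10, matching y values: none (0 points).
  x = 5: rhs = 9, matching y values: 3, 14 (2 points).
  x = 6: rhs = 4, matching y values: 2, 15 (2 points).
  x = 7: rhs = 1, matching y values: 1, 16 (2 points).
  x = 8: rhs = 6, matching y values: none (0 points).
  x = 9: rhs = 8, matching y values: 5, 12 (2 points).
  x = 10: rhs = 13, matching y values: 8, 9 (2 points).
  x = 11: rhs = 10, matching y values: none (0 points).
  x = 12: rhs = 5, matching y values: none (0 points).
  x = 13: rhs = 4, matching y values: 2, 15 (2 points).
  x = 14: rhs = 13, matching y values: 8, 9 (2 points).
  x = 15: rhs = 4, matching y values: 2, 15 (2 points).
  x = 16: rhs = 0, matching y values: 0 (1 points).
Total affine count: 19.
Full point count |E(F_17)| = 19 + 1 = 20.
Hasse bound: |20 − (17+1)| = |2| = 2 ≤ 2√17 ≈ 8.2462 ✓.


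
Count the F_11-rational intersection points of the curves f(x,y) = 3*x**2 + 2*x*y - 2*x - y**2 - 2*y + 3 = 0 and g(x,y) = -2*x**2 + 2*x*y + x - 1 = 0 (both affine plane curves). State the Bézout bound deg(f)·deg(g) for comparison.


Common zeros: ∅; count = 0; Bézout bound = 4.

deg(f) = 2, deg(g) = 2, so Bézout bound = 4.
Scan x ∈ F_11. For each x, list the y ∈ F_11 with f(x, y) ≡ 0 and those with g(x, y) ≡ 0 (mod 11); the common zeros in that column are the intersection.
  x = 0: f ≡ 0 at y ∈ {1, 8}; g ≡ 0 at y ∈ ∅; common: ∅.
  x = 1: f ≡ 0 at y ∈ {2, 9}; g ≡ 0 at y ∈ {1}; common: ∅.
  x = 2: f ≡ 0 at y ∈ {0, 2}; g ≡ 0 at y ∈ {10}; common: ∅.
  x = 3: f ≡ 0 at y ∈ ∅; g ≡ 0 at y ∈ {10}; common: ∅.
  x = 4: f ≡ 0 at y ∈ ∅; g ≡ 0 at y ∈ {5}; common: ∅.
  x = 5: f ≡ 0 at y ∈ ∅; g ≡ 0 at y ∈ {9}; common: ∅.
  x = 6: f ≡ 0 at y ∈ {0, 10}; g ≡ 0 at y ∈ {1}; common: ∅.
  x = 7: f ≡ 0 at y ∈ ∅; g ≡ 0 at y ∈ {5}; common: ∅.
  x = 8: f ≡ 0 at y ∈ ∅; g ≡ 0 at y ∈ {0}; common: ∅.
  x = 9: f ≡ 0 at y ∈ ∅; g ≡ 0 at y ∈ {0}; common: ∅.
  x = 10: f ≡ 0 at y ∈ {8, 10}; g ≡ 0 at y ∈ {9}; common: ∅.
Collecting: common zeros = ∅, so the count is 0.
Comparison with the Bézout bound: 0 ≤ 4 = deg(f)·deg(g), as expected for curves with no common component (the affine F_11-count falls short of the bound because intersections may lie at infinity, over extension fields, or carry multiplicity).


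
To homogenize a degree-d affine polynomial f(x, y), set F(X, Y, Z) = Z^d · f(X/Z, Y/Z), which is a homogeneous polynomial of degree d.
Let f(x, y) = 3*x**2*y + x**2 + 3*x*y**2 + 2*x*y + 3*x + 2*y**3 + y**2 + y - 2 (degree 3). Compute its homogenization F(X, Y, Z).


F(X, Y, Z) = 3*X**2*Y + X**2*Z + 3*X*Y**2 + 2*X*Y*Z + 3*X*Z**2 + 2*Y**3 + Y**2*Z + Y*Z**2 - 2*Z**3

deg(f) = 3.
Substitute x = X/Z, y = Y/Z into f, then multiply by Z^3.
  monomial 3·x^2·y^1 ↦ 3·X^2·Y^1·Z^0.
  monomial 1·x^2·y^0 ↦ 1·X^2·Y^0·Z^1.
  monomial 3·x^1·y^2 ↦ 3·X^1·Y^2·Z^0.
  monomial 2·x^1·y^1 ↦ 2·X^1·Y^1·Z^1.
  monomial 3·x^1·y^0 ↦ 3·X^1·Y^0·Z^2.
  monomial 2·x^0·y^3 ↦ 2·X^0·Y^3·Z^0.
  monomial 1·x^0·y^2 ↦ 1·X^0·Y^2·Z^1.
  monomial 1·x^0·y^1 ↦ 1·X^0·Y^1·Z^2.
  monomial -2·x^0·y^0 ↦ -2·X^0·Y^0·Z^3.
Collecting: F(X, Y, Z) = 3*X**2*Y + X**2*Z + 3*X*Y**2 + 2*X*Y*Z + 3*X*Z**2 + 2*Y**3 + Y**2*Z + Y*Z**2 - 2*Z**3.


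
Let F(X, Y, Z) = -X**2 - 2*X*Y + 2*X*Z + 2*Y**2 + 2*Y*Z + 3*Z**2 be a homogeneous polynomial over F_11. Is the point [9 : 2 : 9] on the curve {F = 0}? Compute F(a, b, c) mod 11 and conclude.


F(9,2,9) ≡ 2 (mod 11); P is NOT on the curve.

Evaluate F(9, 2, 9) term-by-term (mod 11).
  -X**2 ↦ -1·81·1·1 = -81
  -2*X*Y ↦ -2·9·2·1 = -36
  2*X*Z ↦ 2·9·1·9 = 162
  2*Y**2 ↦ 2·1·4·1 = 8
  2*Y*Z ↦ 2·1·2·9 = 36
  3*Z**2 ↦ 3·1·1·81 = 243
Sum: F(9, 2, 9) = (-81) + (-36) + (162) + (8) + (36) + (243) = 332.
Reducing mod 11: 332 ≡ 2 (mod 11).
Since F(a, b, c) ≡ 2 ≠ 0 (mod 11), P does NOT lie on the curve.


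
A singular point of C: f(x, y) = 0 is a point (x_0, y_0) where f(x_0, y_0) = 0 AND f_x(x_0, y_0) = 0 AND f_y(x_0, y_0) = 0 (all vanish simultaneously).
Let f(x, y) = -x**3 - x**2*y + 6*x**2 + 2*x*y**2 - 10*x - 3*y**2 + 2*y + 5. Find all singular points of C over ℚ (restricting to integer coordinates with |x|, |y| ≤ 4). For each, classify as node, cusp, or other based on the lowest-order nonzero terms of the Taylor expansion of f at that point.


Singular points: {(2, 1)}; classification: node.

Compute partial derivatives:
  f_x = -3*x**2 - 2*x*y + 12*x + 2*y**2 - 10.
  f_y = -x**2 + 4*x*y - 6*y + 2.
Scan x_0 ∈ {−4, ..., 4}. For each x_0, f_y(x_0, y) is a polynomial in y; find its integer roots y ∈ {−4, ..., 4}, then test f_x and f at those candidates.
  x = -4: f_y(-4, y) = -22*y - 14; no integer root y with |y| ≤ 4.
  x = -3: f_y(-3, y) = -18*y - 7; no integer root y with |y| ≤ 4.
  x = -2: f_y(-2, y) = -14*y - 2; no integer root y with |y| ≤ 4.
  x = -1: f_y(-1, y) = 1 - 10*y; no integer root y with |y| ≤ 4.
  x = 0: f_y(0, y) = 2 - 6*y; no integer root y with |y| ≤ 4.
  x = 1: f_y(1, y) = 1 - 2*y; no integer root y with |y| ≤ 4.
  x = 2: f_y(2, y) = 2*y - 2; vanishes at y ∈ {1}. (2, 1): f_x = 0, f = 0 — SINGULAR.
  x = 3: f_y(3, y) = 6*y - 7; no integer root y with |y| ≤ 4.
  x = 4: f_y(4, y) = 10*y - 14; no integer root y with |y| ≤ 4.
Only singular point on the grid: (2, 1).
Classify: substitute x = 2 + u, y = 1 + v and expand: f = -u**3 - u**2*v - u**2 + 2*u*v**2 + v**2.
No constant or linear terms (consistent with a singular point). Quadratic part: -u**2 + v**2. Cubic part: -u**3 - u**2*v + 2*u*v**2.
The quadratic part v**2 - u**2 = (v − u)(v + u) splits into two distinct linear factors, so there are two distinct tangent lines y − 1 = ±(x − 2) — this is a node (ordinary double point).
Classification: node.


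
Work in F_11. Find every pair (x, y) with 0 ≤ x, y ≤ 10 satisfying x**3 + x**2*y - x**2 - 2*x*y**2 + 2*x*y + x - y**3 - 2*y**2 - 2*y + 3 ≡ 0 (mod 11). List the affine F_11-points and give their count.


Affine F_11-points: {(0, 6), (1, 1), (1, 7), (1, 10), (2, 2), (4, 0), (4, 1), (6, 1), (7, 7), (8, 7), (9, 0), (10, 0)}; count = 12.

For each of the 121 pairs (x, y) ∈ F_11², evaluate f(x, y) mod 11. Record the zeros.
  x = 0: [0↦3, 1↦9, 2↦5, 3↦7, 4↦9, 5↦5, 6↦0, 7↦10, 8↦7, 9↦7, 10↦4]  zeros at y ∈ {6}
  x = 1: [0↦4, 1↦0, 2↦4, 3↦10, 4↦1, 5↦4, 6↦2, 7↦0, 8↦3, 9↦5, 10↦0]  zeros at y ∈ {1, 7, 10}
  x = 2: [0↦9, 1↦8, 2↦0, 3↦1, 4↦5, 5↦6, 6↦9, 7↦8, 8↦8, 9↦3, 10↦9]  zeros at y ∈ {2}
  x = 3: [0↦2, 1↦6, 2↦10, 3↦8, 4↦5, 5↦6, 6↦5, 7↦7, 8↦6, 9↦7, 10↦4]  zeros at y ∈ ∅
  x = 4: [0↦0, 1↦0, 2↦7, 3↦4, 4↦7, 5↦10, 6↦7, 7↦3, 8↦3, 9↦1, 10↦2]  zeros at y ∈ {0, 1}
  x = 5: [0↦9, 1↦7, 2↦8, 3↦6, 4↦6, 5↦2, 6↦10, 7↦2, 8↦5, 9↦2, 10↦9]  zeros at y ∈ ∅
  x = 6: [0↦2, 1↦0, 2↦8, 3↦9, 4↦8, 5↦10, 6↦9, 7↦10, 8↦7, 9↦5, 10↦9]  zeros at y ∈ {1}
  x = 7: [0↦7, 1↦7, 2↦2, 3↦8, 4↦8, 5↦7, 6↦10, 7↦0, 8↦4, 9↦5, 10↦8]  zeros at y ∈ {7}
  x = 8: [0↦8, 1↦1, 2↦7, 3↦9, 4↦1, 5↦10, 6↦8, 7↦0, 8↦2, 9↦8, 10↦1]  zeros at y ∈ {7}
  x = 9: [0↦0, 1↦10, 2↦7, 3↦7, 4↦4, 5↦3, 6↦9, 7↦5, 8↦7, 9↦9, 10↦5]  zeros at y ∈ {0}
  x = 10: [0↦0, 1↦7, 2↦8, 3↦8, 4↦1, 5↦3, 6↦8, 7↦10, 8↦3, 9↦3, 10↦4]  zeros at y ∈ {0}
Collecting zeros: affine points = {(0, 6), (1, 1), (1, 7), (1, 10), (2, 2), (4, 0), (4, 1), (6, 1), (7, 7), (8, 7), (9, 0), (10, 0)}.
Total count |C(F_11)_aff| = 12.


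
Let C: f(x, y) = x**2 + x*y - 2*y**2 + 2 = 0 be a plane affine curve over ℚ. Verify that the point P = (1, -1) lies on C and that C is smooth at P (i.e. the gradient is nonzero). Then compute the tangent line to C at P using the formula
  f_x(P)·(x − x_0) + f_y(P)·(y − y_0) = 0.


Tangent line at P: x + 5*y + 4 = 0.

Step 1: f(1, -1) = 0, so P lies on C.
Step 2: partial derivatives
  f_x(x, y) = 2*x + y, f_y(x, y) = x - 4*y.
  f_x(P) = 1, f_y(P) = 5 (gradient nonzero, so P is smooth).
Step 3: tangent line at P: 1·(x − 1) + 5·(y − -1) = 0.
Expanding: x + 5*y + 4 = 0.


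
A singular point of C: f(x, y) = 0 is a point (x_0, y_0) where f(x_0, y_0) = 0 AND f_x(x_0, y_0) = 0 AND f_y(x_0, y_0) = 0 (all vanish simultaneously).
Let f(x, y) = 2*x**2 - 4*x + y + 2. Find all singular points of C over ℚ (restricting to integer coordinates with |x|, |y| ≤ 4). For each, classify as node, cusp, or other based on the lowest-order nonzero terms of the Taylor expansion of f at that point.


No singular points in the scanned grid; C is smooth there.

Compute partial derivatives:
  f_x = 4*x - 4.
  f_y = 1.
f_y = 1 is a nonzero constant, so f_y never vanishes: no point (x, y) can satisfy f = f_x = f_y = 0. In particular no (x, y) ∈ {−4, ..., 4}² is singular; the curve is smooth.


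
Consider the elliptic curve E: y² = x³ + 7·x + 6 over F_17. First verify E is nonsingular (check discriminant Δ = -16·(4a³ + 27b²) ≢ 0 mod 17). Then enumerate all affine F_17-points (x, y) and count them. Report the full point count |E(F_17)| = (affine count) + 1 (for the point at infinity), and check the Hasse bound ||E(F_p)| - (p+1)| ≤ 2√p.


Affine points = {(4, 8), (4, 9), (5, 8), (5, 9), (6, 3), (6, 14), (8, 8), (8, 9), (9, 4), (9, 13), (12, 4), (12, 13), (13, 4), (13, 13), (14, 3), (14, 14), (15, 1), (15, 16), (16, 7), (16, 10)}; affine count = 20; |E(F_17)| = 21.

Discriminant check: Δ ∝ 4a³ + 27b² = 4·7³ + 27·6² = 4·343 + 27·36 ≡ 15 (mod 17). Nonzero ⇒ E is nonsingular.
For each x ∈ F_17, compute rhs = x³ + 7·x + 6 mod 17, then count y ∈ F_17 with y² ≡ rhs.
  x = 0: rhs = 6, matching y values: none (0 points).
  x = 1: rhs = 14, matching y values: none (0 points).
  x = 2: rhs = 11, matching y values: none (0 points).
  x = 3: rhs = 3, matching y values: none (0 points).
  x = 4: rhs = 13, matching y values: 8, 9 (2 points).
  x = 5: rhs = 13, matching y values: 8, 9 (2 points).
  x = 6: rhs = 9, matching y values: 3, 14 (2 points).
  x = 7: rhs = 7, matching y values: none (0 points).
  x = 8: rhs = 13, matching y values: 8, 9 (2 points).
  x = 9: rhs = 16, matching y values: 4, 13 (2 points).
  x = 10: rhs = 5, matching y values: none (0 points).
  x = 11: rhs = 3, matching y values: none (0 points).
  x = 12: rhs = 16, matching y values: 4, 13 (2 points).
  x = 13: rhs = 16, matching y values: 4, 13 (2 points).
  x = 14: rhs = 9, matching y values: 3, 14 (2 points).
  x = 15: rhs = 1, matching y values: 1, 16 (2 points).
  x = 16: rhs = 15, matching y values: 7, 10 (2 points).
Total affine count: 20.
Full point count |E(F_17)| = 20 + 1 = 21.
Hasse bound: |21 − (17+1)| = |3| = 3 ≤ 2√17 ≈ 8.2462 ✓.


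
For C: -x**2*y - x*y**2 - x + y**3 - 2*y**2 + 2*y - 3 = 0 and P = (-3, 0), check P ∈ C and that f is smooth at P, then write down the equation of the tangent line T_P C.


Tangent line at P: -x - 7*y - 3 = 0.

Step 1: f(-3, 0) = 0, so P lies on C.
Step 2: partial derivatives
  f_x(x, y) = -2*x*y - y**2 - 1, f_y(x, y) = -x**2 - 2*x*y + 3*y**2 - 4*y + 2.
  f_x(P) = -1, f_y(P) = -7 (gradient nonzero, so P is smooth).
Step 3: tangent line at P: -1·(x − -3) + -7·(y − 0) = 0.
Expanding: -x - 7*y - 3 = 0.


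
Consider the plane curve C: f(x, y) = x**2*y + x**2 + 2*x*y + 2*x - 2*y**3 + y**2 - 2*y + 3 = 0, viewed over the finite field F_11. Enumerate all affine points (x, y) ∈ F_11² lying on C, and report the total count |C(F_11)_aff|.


Affine F_11-points: {(0, 1), (1, 8), (2, 0), (2, 2), (2, 4), (3, 7), (4, 5), (5, 5), (6, 7), (7, 0), (7, 2), (7, 4), (8, 8), (9, 1)}; count = 14.

For each of the 121 pairs (x, y) ∈ F_11², evaluate f(x, y) mod 11. Record the zeros.
  x = 0: [0↦3, 1↦0, 2↦9, 3↦7, 4↦4, 5↦10, 6↦2, 7↦1, 8↦6, 9↦5, 10↦8]  zeros at y ∈ {1}
  x = 1: [0↦6, 1↦6, 2↦7, 3↦8, 4↦8, 5↦6, 6↦1, 7↦3, 8↦0, 9↦2, 10↦8]  zeros at y ∈ {8}
  x = 2: [0↦0, 1↦5, 2↦0, 3↦6, 4↦0, 5↦3, 6↦3, 7↦10, 8↦1, 9↦8, 10↦8]  zeros at y ∈ {0, 2, 4}
  x = 3: [0↦7, 1↦8, 2↦10, 3↦1, 4↦2, 5↦1, 6↦8, 7↦0, 8↦9, 9↦1, 10↦8]  zeros at y ∈ {7}
  x = 4: [0↦5, 1↦4, 2↦4, 3↦4, 4↦3, 5↦0, 6↦5, 7↦6, 8↦2, 9↦3, 10↦8]  zeros at y ∈ {5}
  x = 5: [0↦5, 1↦4, 2↦4, 3↦4, 4↦3, 5↦0, 6↦5, 7↦6, 8↦2, 9↦3, 10↦8]  zeros at y ∈ {5}
  x = 6: [0↦7, 1↦8, 2↦10, 3↦1, 4↦2, 5↦1, 6↦8, 7↦0, 8↦9, 9↦1, 10↦8]  zeros at y ∈ {7}
  x = 7: [0↦0, 1↦5, 2↦0, 3↦6, 4↦0, 5↦3, 6↦3, 7↦10, 8↦1, 9↦8, 10↦8]  zeros at y ∈ {0, 2, 4}
  x = 8: [0↦6, 1↦6, 2↦7, 3↦8, 4↦8, 5↦6, 6↦1, 7↦3, 8↦0, 9↦2, 10↦8]  zeros at y ∈ {8}
  x = 9: [0↦3, 1↦0, 2↦9, 3↦7, 4↦4, 5↦10, 6↦2, 7↦1, 8↦6, 9↦5, 10↦8]  zeros at y ∈ {1}
  x = 10: [0↦2, 1↦9, 2↦6, 3↦3, 4↦10, 5↦4, 6↦6, 7↦4, 8↦8, 9↦6, 10↦8]  zeros at y ∈ ∅
Collecting zeros: affine points = {(0, 1), (1, 8), (2, 0), (2, 2), (2, 4), (3, 7), (4, 5), (5, 5), (6, 7), (7, 0), (7, 2), (7, 4), (8, 8), (9, 1)}.
Total count |C(F_11)_aff| = 14.


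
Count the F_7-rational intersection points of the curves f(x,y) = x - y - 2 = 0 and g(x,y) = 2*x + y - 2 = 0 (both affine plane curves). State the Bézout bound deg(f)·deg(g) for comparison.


Common zeros: {(6, 4)}; count = 1; Bézout bound = 1.

deg(f) = 1, deg(g) = 1, so Bézout bound = 1.
Scan x ∈ F_7. For each x, list the y ∈ F_7 with f(x, y) ≡ 0 and those with g(x, y) ≡ 0 (mod 7); the common zeros in that column are the intersection.
  x = 0: f ≡ 0 at y ∈ {5}; g ≡ 0 at y ∈ {2}; common: ∅.
  x = 1: f ≡ 0 at y ∈ {6}; g ≡ 0 at y ∈ {0}; common: ∅.
  x = 2: f ≡ 0 at y ∈ {0}; g ≡ 0 at y ∈ {5}; common: ∅.
  x = 3: f ≡ 0 at y ∈ {1}; g ≡ 0 at y ∈ {3}; common: ∅.
  x = 4: f ≡ 0 at y ∈ {2}; g ≡ 0 at y ∈ {1}; common: ∅.
  x = 5: f ≡ 0 at y ∈ {3}; g ≡ 0 at y ∈ {6}; common: ∅.
  x = 6: f ≡ 0 at y ∈ {4}; g ≡ 0 at y ∈ {4}; common: {4}.
Collecting: common zeros = {(6, 4)}, so the count is 1.
Comparison with the Bézout bound: 1 ≤ 1 = deg(f)·deg(g), as expected for curves with no common component (the bound is attained).


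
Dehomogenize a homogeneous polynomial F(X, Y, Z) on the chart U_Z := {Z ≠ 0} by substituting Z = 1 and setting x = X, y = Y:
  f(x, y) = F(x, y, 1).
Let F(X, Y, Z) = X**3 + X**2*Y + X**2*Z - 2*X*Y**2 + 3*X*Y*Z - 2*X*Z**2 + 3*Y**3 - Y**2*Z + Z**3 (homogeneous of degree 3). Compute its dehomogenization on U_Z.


f(x, y) = x**3 + x**2*y + x**2 - 2*x*y**2 + 3*x*y - 2*x + 3*y**3 - y**2 + 1

On U_Z we set Z = 1. Each monomial c·X^i·Y^j·Z^k in F becomes c·x^i·y^j·1^k = c·x^i·y^j.
Substituting Z = 1: F(X, Y, 1) = x**3 + x**2*y + x**2 - 2*x*y**2 + 3*x*y - 2*x + 3*y**3 - y**2 + 1.
Note: deg(f) ≤ deg(F) = 3; strict inequality happens when F is divisible by Z (lost terms).


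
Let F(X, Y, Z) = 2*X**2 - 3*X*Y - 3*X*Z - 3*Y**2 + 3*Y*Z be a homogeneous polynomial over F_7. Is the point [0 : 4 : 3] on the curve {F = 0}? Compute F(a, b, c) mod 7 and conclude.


F(0,4,3) ≡ 2 (mod 7); P is NOT on the curve.

Evaluate F(0, 4, 3) term-by-term (mod 7).
  2*X**2 ↦ 2·0·1·1 = 0
  -3*X*Y ↦ -3·0·4·1 = 0
  -3*X*Z ↦ -3·0·1·3 = 0
  -3*Y**2 ↦ -3·1·16·1 = -48
  3*Y*Z ↦ 3·1·4·3 = 36
Sum: F(0, 4, 3) = (0) + (0) + (0) + (-48) + (36) = -12.
Reducing mod 7: -12 ≡ 2 (mod 7).
Since F(a, b, c) ≡ 2 ≠ 0 (mod 7), P does NOT lie on the curve.


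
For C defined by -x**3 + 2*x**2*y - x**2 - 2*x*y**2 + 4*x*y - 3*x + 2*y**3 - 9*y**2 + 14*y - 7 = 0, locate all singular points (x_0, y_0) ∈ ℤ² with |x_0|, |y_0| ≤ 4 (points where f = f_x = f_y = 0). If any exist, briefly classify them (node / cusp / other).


Singular points: {(1, 2)}; classification: cusp.

Compute partial derivatives:
  f_x = -3*x**2 + 4*x*y - 2*x - 2*y**2 + 4*y - 3.
  f_y = 2*x**2 - 4*x*y + 4*x + 6*y**2 - 18*y + 14.
Scan x_0 ∈ {−4, ..., 4}. For each x_0, f_y(x_0, y) is a polynomial in y; find its integer roots y ∈ {−4, ..., 4}, then test f_x and f at those candidates.
  x = -4: f_y(-4, y) = 6*y**2 - 2*y + 30; no integer root y with |y| ≤ 4.
  x = -3: f_y(-3, y) = 6*y**2 - 6*y + 20; no integer root y with |y| ≤ 4.
  x = -2: f_y(-2, y) = 6*y**2 - 10*y + 14; no integer root y with |y| ≤ 4.
  x = -1: f_y(-1, y) = 6*y**2 - 14*y + 12; no integer root y with |y| ≤ 4.
  x = 0: f_y(0, y) = 6*y**2 - 18*y + 14; no integer root y with |y| ≤ 4.
  x = 1: f_y(1, y) = 6*y**2 - 22*y + 20; vanishes at y ∈ {2}. (1, 2): f_x = 0, f = 0 — SINGULAR.
  x = 2: f_y(2, y) = 6*y**2 - 26*y + 30; no integer root y with |y| ≤ 4.
  x = 3: f_y(3, y) = 6*y**2 - 30*y + 44; no integer root y with |y| ≤ 4.
  x = 4: f_y(4, y) = 6*y**2 - 34*y + 62; no integer root y with |y| ≤ 4.
Only singular point on the grid: (1, 2).
Classify: substitute x = 1 + u, y = 2 + v and expand: f = -u**3 + 2*u**2*v - 2*u*v**2 + 2*v**3 + v**2.
No constant or linear terms (consistent with a singular point). Quadratic part: v**2. Cubic part: -u**3 + 2*u**2*v - 2*u*v**2 + 2*v**3.
The quadratic part v**2 is a perfect square, so there is a single (double) tangent line v = 0, i.e. y = 2. Restricting the cubic part to that line (v = 0) leaves -u**3 ≠ 0, so f is not divisible by v and the branch is v² ≈ u**3 to lowest order — this is a cusp.
Classification: cusp.


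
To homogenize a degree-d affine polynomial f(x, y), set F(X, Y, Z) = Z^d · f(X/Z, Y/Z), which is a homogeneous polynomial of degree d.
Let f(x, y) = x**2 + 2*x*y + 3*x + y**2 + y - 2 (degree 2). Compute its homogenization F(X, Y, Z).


F(X, Y, Z) = X**2 + 2*X*Y + 3*X*Z + Y**2 + Y*Z - 2*Z**2

deg(f) = 2.
Substitute x = X/Z, y = Y/Z into f, then multiply by Z^2.
  monomial 1·x^2·y^0 ↦ 1·X^2·Y^0·Z^0.
  monomial 2·x^1·y^1 ↦ 2·X^1·Y^1·Z^0.
  monomial 3·x^1·y^0 ↦ 3·X^1·Y^0·Z^1.
  monomial 1·x^0·y^2 ↦ 1·X^0·Y^2·Z^0.
  monomial 1·x^0·y^1 ↦ 1·X^0·Y^1·Z^1.
  monomial -2·x^0·y^0 ↦ -2·X^0·Y^0·Z^2.
Collecting: F(X, Y, Z) = X**2 + 2*X*Y + 3*X*Z + Y**2 + Y*Z - 2*Z**2.


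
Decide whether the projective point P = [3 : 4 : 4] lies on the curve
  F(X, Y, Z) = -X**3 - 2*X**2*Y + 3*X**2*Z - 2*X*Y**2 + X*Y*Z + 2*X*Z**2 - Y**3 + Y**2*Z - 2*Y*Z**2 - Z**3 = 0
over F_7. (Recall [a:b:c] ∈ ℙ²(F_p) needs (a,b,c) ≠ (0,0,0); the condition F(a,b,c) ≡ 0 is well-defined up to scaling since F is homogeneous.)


F(3,4,4) ≡ 5 (mod 7); P is NOT on the curve.

Evaluate F(3, 4, 4) term-by-term (mod 7).
  -X**3 ↦ -1·27·1·1 = -27
  -2*X**2*Y ↦ -2·9·4·1 = -72
  3*X**2*Z ↦ 3·9·1·4 = 108
  -2*X*Y**2 ↦ -2·3·16·1 = -96
  X*Y*Z ↦ 1·3·4·4 = 48
  2*X*Z**2 ↦ 2·3·1·16 = 96
  -Y**3 ↦ -1·1·64·1 = -64
  Y**2*Z ↦ 1·1·16·4 = 64
  -2*Y*Z**2 ↦ -2·1·4·16 = -128
  -Z**3 ↦ -1·1·1·64 = -64
Sum: F(3, 4, 4) = (-27) + (-72) + (108) + (-96) + (48) + (96) + (-64) + (64) + (-128) + (-64) = -135.
Reducing mod 7: -135 ≡ 5 (mod 7).
Since F(a, b, c) ≡ 5 ≠ 0 (mod 7), P does NOT lie on the curve.


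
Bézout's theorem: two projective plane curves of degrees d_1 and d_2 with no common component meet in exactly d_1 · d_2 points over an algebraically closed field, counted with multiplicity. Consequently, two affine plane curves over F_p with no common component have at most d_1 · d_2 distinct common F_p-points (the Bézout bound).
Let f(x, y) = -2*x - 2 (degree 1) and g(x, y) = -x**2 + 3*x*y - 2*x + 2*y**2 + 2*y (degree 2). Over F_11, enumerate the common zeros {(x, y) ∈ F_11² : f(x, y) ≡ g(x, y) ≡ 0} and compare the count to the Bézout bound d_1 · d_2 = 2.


Common zeros: {(10, 8), (10, 9)}; count = 2; Bézout bound = 2.

deg(f) = 1, deg(g) = 2, so Bézout bound = 2.
Scan x ∈ F_11. For each x, list the y ∈ F_11 with f(x, y) ≡ 0 and those with g(x, y) ≡ 0 (mod 11); the common zeros in that column are the intersection.
  x = 0: f ≡ 0 at y ∈ ∅; g ≡ 0 at y ∈ {0, 10}; common: ∅.
  x = 1: f ≡ 0 at y ∈ ∅; g ≡ 0 at y ∈ {6, 8}; common: ∅.
  x = 2: f ≡ 0 at y ∈ ∅; g ≡ 0 at y ∈ ∅; common: ∅.
  x = 3: f ≡ 0 at y ∈ ∅; g ≡ 0 at y ∈ ∅; common: ∅.
  x = 4: f ≡ 0 at y ∈ ∅; g ≡ 0 at y ∈ {6, 9}; common: ∅.
  x = 5: f ≡ 0 at y ∈ ∅; g ≡ 0 at y ∈ ∅; common: ∅.
  x = 6: f ≡ 0 at y ∈ ∅; g ≡ 0 at y ∈ {2, 10}; common: ∅.
  x = 7: f ≡ 0 at y ∈ ∅; g ≡ 0 at y ∈ ∅; common: ∅.
  x = 8: f ≡ 0 at y ∈ ∅; g ≡ 0 at y ∈ ∅; common: ∅.
  x = 9: f ≡ 0 at y ∈ ∅; g ≡ 0 at y ∈ {0, 2}; common: ∅.
  x = 10: f ≡ 0 at y ∈ {0, 1, 2, 3, 4, 5, 6, 7, 8, 9, 10}; g ≡ 0 at y ∈ {8, 9}; common: {8, 9}.
Collecting: common zeros = {(10, 8), (10, 9)}, so the count is 2.
Comparison with the Bézout bound: 2 ≤ 2 = deg(f)·deg(g), as expected for curves with no common component (the bound is attained).


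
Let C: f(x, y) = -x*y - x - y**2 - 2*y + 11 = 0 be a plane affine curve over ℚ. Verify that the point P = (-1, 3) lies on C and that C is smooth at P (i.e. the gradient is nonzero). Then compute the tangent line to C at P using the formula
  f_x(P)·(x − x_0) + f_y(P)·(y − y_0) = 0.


Tangent line at P: -4*x - 7*y + 17 = 0.

Step 1: f(-1, 3) = 0, so P lies on C.
Step 2: partial derivatives
  f_x(x, y) = -y - 1, f_y(x, y) = -x - 2*y - 2.
  f_x(P) = -4, f_y(P) = -7 (gradient nonzero, so P is smooth).
Step 3: tangent line at P: -4·(x − -1) + -7·(y − 3) = 0.
Expanding: -4*x - 7*y + 17 = 0.


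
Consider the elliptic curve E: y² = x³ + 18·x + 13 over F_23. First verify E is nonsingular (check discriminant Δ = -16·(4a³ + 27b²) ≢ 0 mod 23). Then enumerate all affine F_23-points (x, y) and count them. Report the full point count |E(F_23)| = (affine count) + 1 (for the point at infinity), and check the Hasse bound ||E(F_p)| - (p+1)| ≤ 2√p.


Affine points = {(0, 6), (0, 17), (1, 3), (1, 20), (3, 5), (3, 18), (8, 5), (8, 18), (11, 1), (11, 22), (12, 5), (12, 18), (13, 11), (13, 12), (15, 1), (15, 22), (16, 2), (16, 21), (20, 1), (20, 22)}; affine count = 20; |E(F_23)| = 21.

Discriminant check: Δ ∝ 4a³ + 27b² = 4·18³ + 27·13² = 4·5832 + 27·169 ≡ 15 (mod 23). Nonzero ⇒ E is nonsingular.
For each x ∈ F_23, compute rhs = x³ + 18·x + 13 mod 23, then count y ∈ F_23 with y² ≡ rhs.
  x = 0: rhs = 13, matching y values: 6, 17 (2 points).
  x = 1: rhs = 9, matching y values: 3, 20 (2 points).
  x = 2: rhs = 11, matching y values: none (0 points).
  x = 3: rhs = 2, matching y values: 5, 18 (2 points).
  x = 4: rhs = 11, matching y values: none (0 points).
  x = 5: rhs = 21, matching y values: none (0 points).
  x = 6: rhs = 15, matching y values: none (0 points).
  x = 7: rhs = 22, matching y values: none (0 points).
  x = 8: rhs = 2, matching y values: 5, 18 (2 points).
  x = 9: rhs = 7, matching y values: none (0 points).
  x = 10: rhs = 20, matching y values: none (0 points).
  x = 11: rhs = 1, matching y values: 1, 22 (2 points).
  x = 12: rhs = 2, matching y values: 5, 18 (2 points).
  x = 13: rhs = 6, matching y values: 11, 12 (2 points).
  x = 14: rhs = 19, matching y values: none (0 points).
  x = 15: rhs = 1, matching y values: 1, 22 (2 points).
  x = 16: rhs = 4, matching y values: 2, 21 (2 points).
  x = 17: rhs = 11, matching y values: none (0 points).
  x = 18: rhs = 5, matching y values: none (0 points).
  x = 19: rhs = 15, matching y values: none (0 points).
  x = 20: rhs = 1, matching y values: 1, 22 (2 points).
  x = 21: rhs = 15, matching y values: none (0 points).
  x = 22: rhs = 17, matching y values: none (0 points).
Total affine count: 20.
Full point count |E(F_23)| = 20 + 1 = 21.
Hasse bound: |21 − (23+1)| = |-3| = 3 ≤ 2√23 ≈ 9.5917 ✓.


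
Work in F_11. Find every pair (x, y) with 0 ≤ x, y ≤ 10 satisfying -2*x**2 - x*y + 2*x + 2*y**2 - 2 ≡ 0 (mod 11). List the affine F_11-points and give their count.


Affine F_11-points: {(0, 1), (0, 10), (3, 9), (4, 6), (4, 7), (5, 2), (5, 6), (6, 1), (6, 2), (7, 10), (10, 7), (10, 9)}; count = 12.

For each of the 121 pairs (x, y) ∈ F_11², evaluate f(x, y) mod 11. Record the zeros.
  x = 0: [0↦9, 1↦0, 2↦6, 3↦5, 4↦8, 5↦4, 6↦4, 7↦8, 8↦5, 9↦6, 10↦0]  zeros at y ∈ {1, 10}
  x = 1: [0↦9, 1↦10, 2↦4, 3↦2, 4↦4, 5↦10, 6↦9, 7↦1, 8↦8, 9↦8, 10↦1]  zeros at y ∈ ∅
  x = 2: [0↦5, 1↦5, 2↦9, 3↦6, 4↦7, 5↦1, 6↦10, 7↦1, 8↦7, 9↦6, 10↦9]  zeros at y ∈ ∅
  x = 3: [0↦8, 1↦7, 2↦10, 3↦6, 4↦6, 5↦10, 6↦7, 7↦8, 8↦2, 9↦0, 10↦2]  zeros at y ∈ {9}
  x = 4: [0↦7, 1↦5, 2↦7, 3↦2, 4↦1, 5↦4, 6↦0, 7↦0, 8↦4, 9↦1, 10↦2]  zeros at y ∈ {6, 7}
  x = 5: [0↦2, 1↦10, 2↦0, 3↦5, 4↦3, 5↦5, 6↦0, 7↦10, 8↦2, 9↦9, 10↦9]  zeros at y ∈ {2, 6}
  x = 6: [0↦4, 1↦0, 2↦0, 3↦4, 4↦1, 5↦2, 6↦7, 7↦5, 8↦7, 9↦2, 10↦1]  zeros at y ∈ {1, 2}
  x = 7: [0↦2, 1↦8, 2↦7, 3↦10, 4↦6, 5↦6, 6↦10, 7↦7, 8↦8, 9↦2, 10↦0]  zeros at y ∈ {10}
  x = 8: [0↦7, 1↦1, 2↦10, 3↦1, 4↦7, 5↦6, 6↦9, 7↦5, 8↦5, 9↦9, 10↦6]  zeros at y ∈ ∅
  x = 9: [0↦8, 1↦1, 2↦9, 3↦10, 4↦4, 5↦2, 6↦4, 7↦10, 8↦9, 9↦1, 10↦8]  zeros at y ∈ ∅
  x = 10: [0↦5, 1↦8, 2↦4, 3↦4, 4↦8, 5↦5, 6↦6, 7↦0, 8↦9, 9↦0, 10↦6]  zeros at y ∈ {7, 9}
Collecting zeros: affine points = {(0, 1), (0, 10), (3, 9), (4, 6), (4, 7), (5, 2), (5, 6), (6, 1), (6, 2), (7, 10), (10, 7), (10, 9)}.
Total count |C(F_11)_aff| = 12.
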